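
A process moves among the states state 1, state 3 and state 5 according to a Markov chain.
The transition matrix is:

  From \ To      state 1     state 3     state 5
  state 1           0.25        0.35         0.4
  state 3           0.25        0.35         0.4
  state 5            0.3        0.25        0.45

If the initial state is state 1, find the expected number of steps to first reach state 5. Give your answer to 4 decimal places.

Let t(s) be the expected number of steps to first reach state 5 from state s, with t(state 5) = 0. Conditioning on the first step:
t(state 1) = 1 + 0.25·t(state 1) + 0.35·t(state 3)
t(state 3) = 1 + 0.25·t(state 1) + 0.35·t(state 3)
Solving: t(state 1) = 2.5000, t(state 3) = 2.5000.
Expected steps from state 1 to state 5: 2.5000.

2.5000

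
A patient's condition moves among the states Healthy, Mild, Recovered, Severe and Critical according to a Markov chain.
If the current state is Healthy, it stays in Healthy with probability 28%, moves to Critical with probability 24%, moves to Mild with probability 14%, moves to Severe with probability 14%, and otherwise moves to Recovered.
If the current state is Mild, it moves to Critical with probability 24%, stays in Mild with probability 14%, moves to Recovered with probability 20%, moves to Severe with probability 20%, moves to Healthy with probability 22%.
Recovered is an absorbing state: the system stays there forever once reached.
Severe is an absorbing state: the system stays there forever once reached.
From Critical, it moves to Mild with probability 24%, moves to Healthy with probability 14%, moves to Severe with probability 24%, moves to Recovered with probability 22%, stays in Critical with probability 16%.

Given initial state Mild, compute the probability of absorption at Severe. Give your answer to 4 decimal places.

Let h(s) be the probability of absorption at Severe starting from transient state s. Then h(Severe) = 1 and h(Recovered) = 0. By first-step analysis:
h(Healthy) = 0.28·h(Healthy) + 0.14·h(Mild) + 0.2·0 + 0.14·1 + 0.24·h(Critical)
h(Mild) = 0.22·h(Healthy) + 0.14·h(Mild) + 0.2·0 + 0.2·1 + 0.24·h(Critical)
h(Critical) = 0.14·h(Healthy) + 0.24·h(Mild) + 0.22·0 + 0.24·1 + 0.16·h(Critical)
Solving: h(Healthy) = 0.4568, h(Mild) = 0.4894, h(Critical) = 0.5017.
Starting from Mild, the probability is 0.4894.

0.4894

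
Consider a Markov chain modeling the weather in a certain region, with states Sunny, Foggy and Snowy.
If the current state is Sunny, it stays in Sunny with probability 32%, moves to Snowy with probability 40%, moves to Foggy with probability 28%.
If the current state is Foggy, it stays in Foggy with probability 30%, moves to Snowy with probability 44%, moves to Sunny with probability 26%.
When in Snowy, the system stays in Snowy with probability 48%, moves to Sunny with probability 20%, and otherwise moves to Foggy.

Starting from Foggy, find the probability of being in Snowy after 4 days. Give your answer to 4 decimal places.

Propagate the distribution vector 4 days from Foggy.
After 0 days: (0.0000, 1.0000, 0.0000)
After 1 day: (0.2600, 0.3000, 0.4400)
After 2 days: (0.2492, 0.3036, 0.4472)
After 3 days: (0.2481, 0.3040, 0.4479)
After 4 days: (0.2480, 0.3040, 0.4480)
P(in Snowy after 4 days) = 0.4480

0.4480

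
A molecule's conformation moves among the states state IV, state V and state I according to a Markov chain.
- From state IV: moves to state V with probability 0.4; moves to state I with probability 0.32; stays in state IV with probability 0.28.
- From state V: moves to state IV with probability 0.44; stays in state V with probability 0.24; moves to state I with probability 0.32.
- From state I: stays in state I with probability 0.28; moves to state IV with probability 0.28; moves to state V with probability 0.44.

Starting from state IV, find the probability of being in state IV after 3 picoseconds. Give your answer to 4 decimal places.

Propagate the distribution vector 3 picoseconds from state IV.
After 0 picoseconds: (1.0000, 0.0000, 0.0000)
After 1 picosecond: (0.2800, 0.4000, 0.3200)
After 2 picoseconds: (0.3440, 0.3488, 0.3072)
After 3 picoseconds: (0.3358, 0.3565, 0.3077)
P(in state IV after 3 picoseconds) = 0.3358

0.3358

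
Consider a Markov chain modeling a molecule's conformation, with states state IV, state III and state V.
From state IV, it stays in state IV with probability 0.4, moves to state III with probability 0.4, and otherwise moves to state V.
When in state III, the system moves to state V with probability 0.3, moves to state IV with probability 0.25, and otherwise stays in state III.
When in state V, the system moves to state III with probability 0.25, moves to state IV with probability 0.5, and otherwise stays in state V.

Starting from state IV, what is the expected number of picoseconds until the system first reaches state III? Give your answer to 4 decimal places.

Let t(s) be the expected number of picoseconds to first reach state III from state s, with t(state III) = 0. Conditioning on the first picosecond:
t(state IV) = 1 + 0.4·t(state IV) + 0.2·t(state V)
t(state V) = 1 + 0.5·t(state IV) + 0.25·t(state V)
Solving: t(state IV) = 2.7143, t(state V) = 3.1429.
Expected picoseconds from state IV to state III: 2.7143.

2.7143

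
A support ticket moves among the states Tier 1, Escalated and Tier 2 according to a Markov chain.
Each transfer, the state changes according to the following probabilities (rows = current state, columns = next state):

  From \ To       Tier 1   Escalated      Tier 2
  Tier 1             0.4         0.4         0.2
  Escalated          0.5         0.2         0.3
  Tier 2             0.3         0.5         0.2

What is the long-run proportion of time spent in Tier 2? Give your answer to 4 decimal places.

Let the stationary distribution be π with π = πP and π_1 + π_2 + π_3 = 1.
π_1 = 0.4·π_1 + 0.5·π_2 + 0.3·π_3
π_2 = 0.4·π_1 + 0.2·π_2 + 0.5·π_3
Solving with the normalization constraint gives π = (0.4118, 0.3529, 0.2353).
So the stationary probability of Tier 2 is 0.2353.

0.2353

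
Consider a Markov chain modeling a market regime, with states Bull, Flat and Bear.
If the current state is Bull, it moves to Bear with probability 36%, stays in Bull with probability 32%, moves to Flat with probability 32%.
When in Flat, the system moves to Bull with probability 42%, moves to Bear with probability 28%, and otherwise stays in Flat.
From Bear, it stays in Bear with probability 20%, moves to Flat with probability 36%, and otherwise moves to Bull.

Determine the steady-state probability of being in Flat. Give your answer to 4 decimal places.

0.3250

Let the stationary distribution be π with π = πP and π_1 + π_2 + π_3 = 1.
π_1 = 0.32·π_1 + 0.42·π_2 + 0.44·π_3
π_2 = 0.32·π_1 + 0.3·π_2 + 0.36·π_3
Solving with the normalization constraint gives π = (0.3871, 0.3250, 0.2879).
So the stationary probability of Flat is 0.3250.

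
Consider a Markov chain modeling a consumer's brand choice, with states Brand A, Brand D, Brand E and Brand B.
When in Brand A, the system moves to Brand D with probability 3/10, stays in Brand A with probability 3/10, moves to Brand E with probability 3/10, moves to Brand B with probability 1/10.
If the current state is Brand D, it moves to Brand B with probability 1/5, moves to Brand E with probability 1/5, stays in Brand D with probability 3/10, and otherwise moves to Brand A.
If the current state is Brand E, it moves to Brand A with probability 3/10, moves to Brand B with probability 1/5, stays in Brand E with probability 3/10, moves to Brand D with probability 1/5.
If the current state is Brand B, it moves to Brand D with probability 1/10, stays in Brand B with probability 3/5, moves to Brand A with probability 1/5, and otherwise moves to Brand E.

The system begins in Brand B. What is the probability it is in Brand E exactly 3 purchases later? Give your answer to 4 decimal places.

0.1990

Propagate the distribution vector 3 purchases from Brand B.
After 0 purchases: (0.0000, 0.0000, 0.0000, 1.0000)
After 1 purchase: (0.2000, 0.1000, 0.1000, 0.6000)
After 2 purchases: (0.2400, 0.1700, 0.1700, 0.4200)
After 3 purchases: (0.2580, 0.1990, 0.1990, 0.3440)
P(in Brand E after 3 purchases) = 0.1990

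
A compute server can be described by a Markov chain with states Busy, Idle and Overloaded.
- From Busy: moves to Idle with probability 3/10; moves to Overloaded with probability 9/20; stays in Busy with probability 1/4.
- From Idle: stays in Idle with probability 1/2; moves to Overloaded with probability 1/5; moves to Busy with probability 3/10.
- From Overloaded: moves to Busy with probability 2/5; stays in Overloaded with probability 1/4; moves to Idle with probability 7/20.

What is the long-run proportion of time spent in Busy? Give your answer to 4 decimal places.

Let the stationary distribution be π with π = πP and π_1 + π_2 + π_3 = 1.
π_1 = 0.25·π_1 + 0.3·π_2 + 0.4·π_3
π_2 = 0.3·π_1 + 0.5·π_2 + 0.35·π_3
Solving with the normalization constraint gives π = (0.3136, 0.3933, 0.2931).
So the stationary probability of Busy is 0.3136.

0.3136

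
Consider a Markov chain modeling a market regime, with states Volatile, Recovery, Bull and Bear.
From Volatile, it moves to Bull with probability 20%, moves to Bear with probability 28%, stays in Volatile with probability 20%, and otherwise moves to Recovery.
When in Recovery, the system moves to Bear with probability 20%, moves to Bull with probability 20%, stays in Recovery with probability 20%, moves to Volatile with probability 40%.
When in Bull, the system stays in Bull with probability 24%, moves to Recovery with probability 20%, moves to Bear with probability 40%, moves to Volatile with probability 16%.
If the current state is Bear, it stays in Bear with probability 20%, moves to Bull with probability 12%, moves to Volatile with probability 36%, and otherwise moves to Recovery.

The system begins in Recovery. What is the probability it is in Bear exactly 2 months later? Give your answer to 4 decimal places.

Propagate the distribution vector 2 months from Recovery.
After 0 months: (0.0000, 1.0000, 0.0000, 0.0000)
After 1 month: (0.4000, 0.2000, 0.2000, 0.2000)
After 2 months: (0.2640, 0.2720, 0.1920, 0.2720)
P(in Bear after 2 months) = 0.2720

0.2720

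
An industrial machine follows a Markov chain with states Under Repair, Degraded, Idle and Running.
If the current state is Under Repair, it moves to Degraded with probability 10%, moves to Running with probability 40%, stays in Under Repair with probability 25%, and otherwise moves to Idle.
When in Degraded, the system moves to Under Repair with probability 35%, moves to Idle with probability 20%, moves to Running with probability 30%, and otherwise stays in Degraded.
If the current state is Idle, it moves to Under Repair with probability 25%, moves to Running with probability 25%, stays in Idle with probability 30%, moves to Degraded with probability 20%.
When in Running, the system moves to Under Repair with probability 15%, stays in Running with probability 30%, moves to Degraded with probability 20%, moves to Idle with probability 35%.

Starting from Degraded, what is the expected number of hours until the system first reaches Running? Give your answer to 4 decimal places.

Let t(s) be the expected number of hours to first reach Running from state s, with t(Running) = 0. Conditioning on the first hour:
t(Under Repair) = 1 + 0.25·t(Under Repair) + 0.1·t(Degraded) + 0.25·t(Idle)
t(Degraded) = 1 + 0.35·t(Under Repair) + 0.15·t(Degraded) + 0.2·t(Idle)
t(Idle) = 1 + 0.25·t(Under Repair) + 0.2·t(Degraded) + 0.3·t(Idle)
Solving: t(Under Repair) = 2.8707, t(Degraded) = 3.1475, t(Idle) = 3.3531.
Expected hours from Degraded to Running: 3.1475.

3.1475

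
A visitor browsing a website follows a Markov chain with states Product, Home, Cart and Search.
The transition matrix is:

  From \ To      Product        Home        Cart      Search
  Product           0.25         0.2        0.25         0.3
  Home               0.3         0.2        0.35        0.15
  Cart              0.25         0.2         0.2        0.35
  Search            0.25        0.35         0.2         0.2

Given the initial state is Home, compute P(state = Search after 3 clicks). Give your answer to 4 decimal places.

0.2516

Propagate the distribution vector 3 clicks from Home.
After 0 clicks: (0.0000, 1.0000, 0.0000, 0.0000)
After 1 click: (0.3000, 0.2000, 0.3500, 0.1500)
After 2 clicks: (0.2600, 0.2225, 0.2450, 0.2725)
After 3 clicks: (0.2611, 0.2409, 0.2464, 0.2516)
P(in Search after 3 clicks) = 0.2516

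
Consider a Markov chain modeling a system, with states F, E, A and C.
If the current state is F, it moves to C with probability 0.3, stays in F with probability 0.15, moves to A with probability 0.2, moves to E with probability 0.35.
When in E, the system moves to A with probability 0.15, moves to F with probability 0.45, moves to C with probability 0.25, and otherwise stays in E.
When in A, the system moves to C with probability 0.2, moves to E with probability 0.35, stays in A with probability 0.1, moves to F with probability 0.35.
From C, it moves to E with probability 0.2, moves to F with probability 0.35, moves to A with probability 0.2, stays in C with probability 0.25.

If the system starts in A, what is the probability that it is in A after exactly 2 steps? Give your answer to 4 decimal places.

0.1725

Propagate the distribution vector 2 steps from A.
After 0 steps: (0.0000, 0.0000, 1.0000, 0.0000)
After 1 step: (0.3500, 0.3500, 0.1000, 0.2000)
After 2 steps: (0.3150, 0.2500, 0.1725, 0.2625)
P(in A after 2 steps) = 0.1725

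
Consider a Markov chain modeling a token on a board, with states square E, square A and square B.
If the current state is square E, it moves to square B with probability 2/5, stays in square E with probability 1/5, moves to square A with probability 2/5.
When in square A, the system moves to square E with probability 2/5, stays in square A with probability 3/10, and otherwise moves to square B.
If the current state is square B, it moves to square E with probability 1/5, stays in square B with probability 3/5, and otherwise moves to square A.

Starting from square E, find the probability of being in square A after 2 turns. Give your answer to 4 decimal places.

Sum over the intermediate state after 1 turn:
P = P(square E→square E)·P(square E→square A) + P(square E→square A)·P(square A→square A) + P(square E→square B)·P(square B→square A)
  = 0.2×0.4 + 0.4×0.3 + 0.4×0.2
  = 0.0800 + 0.1200 + 0.0800 = 0.2800

0.2800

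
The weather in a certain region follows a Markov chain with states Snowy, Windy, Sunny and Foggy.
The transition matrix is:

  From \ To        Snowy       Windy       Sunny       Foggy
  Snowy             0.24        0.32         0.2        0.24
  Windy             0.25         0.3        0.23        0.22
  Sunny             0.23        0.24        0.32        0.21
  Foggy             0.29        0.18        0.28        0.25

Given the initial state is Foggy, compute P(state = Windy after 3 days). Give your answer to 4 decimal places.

0.2618

Propagate the distribution vector 3 days from Foggy.
After 0 days: (0.0000, 0.0000, 0.0000, 1.0000)
After 1 day: (0.2900, 0.1800, 0.2800, 0.2500)
After 2 days: (0.2515, 0.2590, 0.2590, 0.2305)
After 3 days: (0.2515, 0.2618, 0.2573, 0.2294)
P(in Windy after 3 days) = 0.2618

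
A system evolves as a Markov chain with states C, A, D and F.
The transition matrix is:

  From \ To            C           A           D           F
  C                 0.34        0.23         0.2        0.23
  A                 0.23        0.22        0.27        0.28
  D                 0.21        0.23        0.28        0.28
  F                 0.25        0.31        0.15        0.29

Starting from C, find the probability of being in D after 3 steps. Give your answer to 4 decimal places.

0.2216

Propagate the distribution vector 3 steps from C.
After 0 steps: (1.0000, 0.0000, 0.0000, 0.0000)
After 1 step: (0.3400, 0.2300, 0.2000, 0.2300)
After 2 steps: (0.2680, 0.2461, 0.2206, 0.2653)
After 3 steps: (0.2604, 0.2488, 0.2216, 0.2693)
P(in D after 3 steps) = 0.2216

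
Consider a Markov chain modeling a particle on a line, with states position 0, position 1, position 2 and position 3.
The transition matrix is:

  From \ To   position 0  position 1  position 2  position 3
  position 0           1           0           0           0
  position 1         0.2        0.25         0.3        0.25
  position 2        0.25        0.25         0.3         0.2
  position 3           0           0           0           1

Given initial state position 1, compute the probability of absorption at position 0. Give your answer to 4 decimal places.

0.4778

Let h(s) be the probability of absorption at position 0 starting from transient state s. Then h(position 0) = 1 and h(position 3) = 0. By first-step analysis:
h(position 1) = 0.2·1 + 0.25·h(position 1) + 0.3·h(position 2) + 0.25·0
h(position 2) = 0.25·1 + 0.25·h(position 1) + 0.3·h(position 2) + 0.2·0
Solving: h(position 1) = 0.4778, h(position 2) = 0.5278.
Starting from position 1, the probability is 0.4778.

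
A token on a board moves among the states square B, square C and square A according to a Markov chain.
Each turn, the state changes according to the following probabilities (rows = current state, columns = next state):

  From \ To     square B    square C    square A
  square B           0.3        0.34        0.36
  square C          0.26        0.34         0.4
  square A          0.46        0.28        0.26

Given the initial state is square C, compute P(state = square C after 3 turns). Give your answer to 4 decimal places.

Propagate the distribution vector 3 turns from square C.
After 0 turns: (0.0000, 1.0000, 0.0000)
After 1 turn: (0.2600, 0.3400, 0.4000)
After 2 turns: (0.3504, 0.3160, 0.3336)
After 3 turns: (0.3407, 0.3200, 0.3393)
P(in square C after 3 turns) = 0.3200

0.3200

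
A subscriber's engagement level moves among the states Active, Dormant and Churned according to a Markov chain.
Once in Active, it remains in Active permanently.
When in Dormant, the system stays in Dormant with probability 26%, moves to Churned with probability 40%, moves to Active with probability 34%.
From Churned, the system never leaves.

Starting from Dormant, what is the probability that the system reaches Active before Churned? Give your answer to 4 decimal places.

0.4595

Let h(s) be the probability of absorption at Active starting from transient state s. Then h(Active) = 1 and h(Churned) = 0. By first-step analysis:
h(Dormant) = 0.34·1 + 0.26·h(Dormant) + 0.4·0
Solving: h(Dormant) = 0.4595.
Starting from Dormant, the probability is 0.4595.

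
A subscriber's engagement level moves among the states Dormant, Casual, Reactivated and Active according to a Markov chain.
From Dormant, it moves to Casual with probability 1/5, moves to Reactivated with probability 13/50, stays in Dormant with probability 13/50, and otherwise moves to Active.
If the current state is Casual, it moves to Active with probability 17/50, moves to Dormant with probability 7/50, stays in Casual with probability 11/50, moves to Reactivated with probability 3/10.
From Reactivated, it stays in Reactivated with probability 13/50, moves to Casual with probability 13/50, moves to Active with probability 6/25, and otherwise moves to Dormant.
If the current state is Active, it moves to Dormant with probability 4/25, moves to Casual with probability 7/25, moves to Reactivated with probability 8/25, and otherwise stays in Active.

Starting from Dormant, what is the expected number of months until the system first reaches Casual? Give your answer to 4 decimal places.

4.2155

Let t(s) be the expected number of months to first reach Casual from state s, with t(Casual) = 0. Conditioning on the first month:
t(Dormant) = 1 + 0.26·t(Dormant) + 0.26·t(Reactivated) + 0.28·t(Active)
t(Reactivated) = 1 + 0.24·t(Dormant) + 0.26·t(Reactivated) + 0.24·t(Active)
t(Active) = 1 + 0.16·t(Dormant) + 0.32·t(Reactivated) + 0.24·t(Active)
Solving: t(Dormant) = 4.2155, t(Reactivated) = 3.9761, t(Active) = 3.8774.
Expected months from Dormant to Casual: 4.2155.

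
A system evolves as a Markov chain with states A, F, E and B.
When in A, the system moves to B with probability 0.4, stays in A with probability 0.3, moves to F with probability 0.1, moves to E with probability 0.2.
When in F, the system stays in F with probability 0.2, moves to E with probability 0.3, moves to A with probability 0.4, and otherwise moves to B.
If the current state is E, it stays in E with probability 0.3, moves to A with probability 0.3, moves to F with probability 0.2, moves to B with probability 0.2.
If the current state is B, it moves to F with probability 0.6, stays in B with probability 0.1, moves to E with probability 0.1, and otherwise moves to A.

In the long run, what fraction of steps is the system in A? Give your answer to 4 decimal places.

0.3041

Let the stationary distribution be π with π = πP and π_1 + π_2 + π_3 + π_4 = 1.
π_1 = 0.3·π_1 + 0.4·π_2 + 0.3·π_3 + 0.2·π_4
π_2 = 0.1·π_1 + 0.2·π_2 + 0.2·π_3 + 0.6·π_4
π_3 = 0.2·π_1 + 0.3·π_2 + 0.3·π_3 + 0.1·π_4
Solving with the normalization constraint gives π = (0.3041, 0.2552, 0.2268, 0.2139).
So the stationary probability of A is 0.3041.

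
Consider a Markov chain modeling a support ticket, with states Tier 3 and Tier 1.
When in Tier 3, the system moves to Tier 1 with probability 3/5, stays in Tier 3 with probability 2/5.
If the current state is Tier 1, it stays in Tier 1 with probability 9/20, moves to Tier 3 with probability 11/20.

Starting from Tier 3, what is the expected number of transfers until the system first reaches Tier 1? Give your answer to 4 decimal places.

Let t(s) be the expected number of transfers to first reach Tier 1 from state s, with t(Tier 1) = 0. Conditioning on the first transfer:
t(Tier 3) = 1 + 0.4·t(Tier 3)
Solving: t(Tier 3) = 1.6667.
Expected transfers from Tier 3 to Tier 1: 1.6667.

1.6667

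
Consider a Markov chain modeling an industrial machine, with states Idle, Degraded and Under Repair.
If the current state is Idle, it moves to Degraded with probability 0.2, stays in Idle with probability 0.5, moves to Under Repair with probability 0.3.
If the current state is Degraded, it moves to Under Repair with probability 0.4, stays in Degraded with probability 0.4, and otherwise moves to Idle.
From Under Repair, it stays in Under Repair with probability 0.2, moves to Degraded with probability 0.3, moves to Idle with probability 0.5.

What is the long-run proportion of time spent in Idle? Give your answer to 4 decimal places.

Let the stationary distribution be π with π = πP and π_1 + π_2 + π_3 = 1.
π_1 = 0.5·π_1 + 0.2·π_2 + 0.5·π_3
π_2 = 0.2·π_1 + 0.4·π_2 + 0.3·π_3
Solving with the normalization constraint gives π = (0.4138, 0.2874, 0.2989).
So the stationary probability of Idle is 0.4138.

0.4138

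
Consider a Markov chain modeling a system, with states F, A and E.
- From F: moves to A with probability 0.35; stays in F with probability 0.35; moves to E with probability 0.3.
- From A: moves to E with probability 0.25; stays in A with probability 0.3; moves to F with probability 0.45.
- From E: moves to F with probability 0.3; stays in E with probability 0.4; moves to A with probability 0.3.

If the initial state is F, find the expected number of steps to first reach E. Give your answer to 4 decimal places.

3.5294

Let t(s) be the expected number of steps to first reach E from state s, with t(E) = 0. Conditioning on the first step:
t(F) = 1 + 0.35·t(F) + 0.35·t(A)
t(A) = 1 + 0.45·t(F) + 0.3·t(A)
Solving: t(F) = 3.5294, t(A) = 3.6975.
Expected steps from F to E: 3.5294.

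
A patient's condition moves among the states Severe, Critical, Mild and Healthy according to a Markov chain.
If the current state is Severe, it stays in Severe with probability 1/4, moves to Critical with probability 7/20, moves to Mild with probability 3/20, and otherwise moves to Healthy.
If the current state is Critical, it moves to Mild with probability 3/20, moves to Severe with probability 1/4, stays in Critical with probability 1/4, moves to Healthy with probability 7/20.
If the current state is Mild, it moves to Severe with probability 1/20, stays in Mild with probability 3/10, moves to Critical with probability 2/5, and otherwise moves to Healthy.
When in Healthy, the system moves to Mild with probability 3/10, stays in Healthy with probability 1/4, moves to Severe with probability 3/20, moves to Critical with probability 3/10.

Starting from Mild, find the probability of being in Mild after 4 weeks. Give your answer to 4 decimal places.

0.2264

Propagate the distribution vector 4 weeks from Mild.
After 0 weeks: (0.0000, 0.0000, 1.0000, 0.0000)
After 1 week: (0.0500, 0.4000, 0.3000, 0.2500)
After 2 weeks: (0.1650, 0.3125, 0.2325, 0.2900)
After 3 weeks: (0.1745, 0.3159, 0.2284, 0.2813)
After 4 weeks: (0.1762, 0.3158, 0.2264, 0.2816)
P(in Mild after 4 weeks) = 0.2264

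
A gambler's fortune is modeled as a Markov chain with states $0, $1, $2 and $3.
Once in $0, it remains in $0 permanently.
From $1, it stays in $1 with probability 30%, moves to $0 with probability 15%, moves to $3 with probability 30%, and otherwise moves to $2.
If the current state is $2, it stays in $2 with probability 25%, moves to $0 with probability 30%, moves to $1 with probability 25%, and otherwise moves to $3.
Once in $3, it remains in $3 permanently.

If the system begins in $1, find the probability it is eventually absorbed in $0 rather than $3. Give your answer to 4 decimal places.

Let h(s) be the probability of absorption at $0 starting from transient state s. Then h($0) = 1 and h($3) = 0. By first-step analysis:
h($1) = 0.15·1 + 0.3·h($1) + 0.25·h($2) + 0.3·0
h($2) = 0.3·1 + 0.25·h($1) + 0.25·h($2) + 0.2·0
Solving: h($1) = 0.4054, h($2) = 0.5351.
Starting from $1, the probability is 0.4054.

0.4054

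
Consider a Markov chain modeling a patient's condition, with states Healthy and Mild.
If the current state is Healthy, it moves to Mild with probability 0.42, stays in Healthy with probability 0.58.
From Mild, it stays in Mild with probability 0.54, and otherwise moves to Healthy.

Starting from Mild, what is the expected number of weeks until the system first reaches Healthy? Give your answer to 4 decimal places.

2.1739

Let t(s) be the expected number of weeks to first reach Healthy from state s, with t(Healthy) = 0. Conditioning on the first week:
t(Mild) = 1 + 0.54·t(Mild)
Solving: t(Mild) = 2.1739.
Expected weeks from Mild to Healthy: 2.1739.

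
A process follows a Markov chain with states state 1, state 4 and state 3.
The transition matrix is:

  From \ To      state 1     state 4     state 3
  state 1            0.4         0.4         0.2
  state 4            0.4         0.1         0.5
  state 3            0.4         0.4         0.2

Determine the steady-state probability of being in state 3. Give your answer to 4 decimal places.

0.2923

Let the stationary distribution be π with π = πP and π_1 + π_2 + π_3 = 1.
π_1 = 0.4·π_1 + 0.4·π_2 + 0.4·π_3
π_2 = 0.4·π_1 + 0.1·π_2 + 0.4·π_3
Solving with the normalization constraint gives π = (0.4000, 0.3077, 0.2923).
So the stationary probability of state 3 is 0.2923.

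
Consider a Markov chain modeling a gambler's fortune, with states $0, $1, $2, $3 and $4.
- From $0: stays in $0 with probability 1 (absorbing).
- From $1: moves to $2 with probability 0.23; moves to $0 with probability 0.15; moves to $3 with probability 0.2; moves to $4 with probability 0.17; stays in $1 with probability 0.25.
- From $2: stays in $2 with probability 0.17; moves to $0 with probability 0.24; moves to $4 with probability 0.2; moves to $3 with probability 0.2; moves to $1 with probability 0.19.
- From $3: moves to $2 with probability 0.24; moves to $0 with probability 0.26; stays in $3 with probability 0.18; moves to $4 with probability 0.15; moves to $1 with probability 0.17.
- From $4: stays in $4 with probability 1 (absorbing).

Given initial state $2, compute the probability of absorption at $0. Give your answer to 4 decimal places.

Let h(s) be the probability of absorption at $0 starting from transient state s. Then h($0) = 1 and h($4) = 0. By first-step analysis:
h($1) = 0.15·1 + 0.25·h($1) + 0.23·h($2) + 0.2·h($3) + 0.17·0
h($2) = 0.24·1 + 0.19·h($1) + 0.17·h($2) + 0.2·h($3) + 0.2·0
h($3) = 0.26·1 + 0.17·h($1) + 0.24·h($2) + 0.18·h($3) + 0.15·0
Solving: h($1) = 0.5256, h($2) = 0.5510, h($3) = 0.5873.
Starting from $2, the probability is 0.5510.

0.5510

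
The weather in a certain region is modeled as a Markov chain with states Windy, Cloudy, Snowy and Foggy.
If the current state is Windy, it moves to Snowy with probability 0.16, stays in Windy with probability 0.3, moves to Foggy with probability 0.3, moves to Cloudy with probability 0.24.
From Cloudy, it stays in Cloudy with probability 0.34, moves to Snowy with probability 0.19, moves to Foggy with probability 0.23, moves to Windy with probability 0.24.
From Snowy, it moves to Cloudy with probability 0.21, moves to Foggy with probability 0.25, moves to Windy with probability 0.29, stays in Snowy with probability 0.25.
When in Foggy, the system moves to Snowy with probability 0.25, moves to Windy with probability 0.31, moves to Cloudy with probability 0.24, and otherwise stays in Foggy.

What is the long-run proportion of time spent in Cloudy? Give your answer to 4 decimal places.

Let the stationary distribution be π with π = πP and π_1 + π_2 + π_3 + π_4 = 1.
π_1 = 0.3·π_1 + 0.24·π_2 + 0.29·π_3 + 0.31·π_4
π_2 = 0.24·π_1 + 0.34·π_2 + 0.21·π_3 + 0.24·π_4
π_3 = 0.16·π_1 + 0.19·π_2 + 0.25·π_3 + 0.25·π_4
Solving with the normalization constraint gives π = (0.2848, 0.2597, 0.2088, 0.2467).
So the stationary probability of Cloudy is 0.2597.

0.2597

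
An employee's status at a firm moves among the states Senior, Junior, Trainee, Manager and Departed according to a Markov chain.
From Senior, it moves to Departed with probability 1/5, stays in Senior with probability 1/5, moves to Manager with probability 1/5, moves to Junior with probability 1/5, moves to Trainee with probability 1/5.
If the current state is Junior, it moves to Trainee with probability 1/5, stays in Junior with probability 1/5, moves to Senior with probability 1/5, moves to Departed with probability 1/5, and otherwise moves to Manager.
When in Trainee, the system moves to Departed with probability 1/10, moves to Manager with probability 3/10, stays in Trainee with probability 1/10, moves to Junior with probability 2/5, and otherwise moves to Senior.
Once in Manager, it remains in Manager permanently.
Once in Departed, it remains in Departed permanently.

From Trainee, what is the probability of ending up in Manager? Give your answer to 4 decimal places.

Let h(s) be the probability of absorption at Manager starting from transient state s. Then h(Manager) = 1 and h(Departed) = 0. By first-step analysis:
h(Senior) = 0.2·h(Senior) + 0.2·h(Junior) + 0.2·h(Trainee) + 0.2·1 + 0.2·0
h(Junior) = 0.2·h(Senior) + 0.2·h(Junior) + 0.2·h(Trainee) + 0.2·1 + 0.2·0
h(Trainee) = 0.1·h(Senior) + 0.4·h(Junior) + 0.1·h(Trainee) + 0.3·1 + 0.1·0
Solving: h(Senior) = 0.5455, h(Junior) = 0.5455, h(Trainee) = 0.6364.
Starting from Trainee, the probability is 0.6364.

0.6364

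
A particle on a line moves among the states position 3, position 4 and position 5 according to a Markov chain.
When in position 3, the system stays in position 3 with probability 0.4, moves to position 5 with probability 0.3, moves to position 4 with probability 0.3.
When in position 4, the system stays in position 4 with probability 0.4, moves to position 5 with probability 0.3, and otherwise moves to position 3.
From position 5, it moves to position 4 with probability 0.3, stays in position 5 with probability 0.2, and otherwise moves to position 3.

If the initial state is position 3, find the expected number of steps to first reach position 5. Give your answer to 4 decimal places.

3.3333

Let t(s) be the expected number of steps to first reach position 5 from state s, with t(position 5) = 0. Conditioning on the first step:
t(position 3) = 1 + 0.4·t(position 3) + 0.3·t(position 4)
t(position 4) = 1 + 0.3·t(position 3) + 0.4·t(position 4)
Solving: t(position 3) = 3.3333, t(position 4) = 3.3333.
Expected steps from position 3 to position 5: 3.3333.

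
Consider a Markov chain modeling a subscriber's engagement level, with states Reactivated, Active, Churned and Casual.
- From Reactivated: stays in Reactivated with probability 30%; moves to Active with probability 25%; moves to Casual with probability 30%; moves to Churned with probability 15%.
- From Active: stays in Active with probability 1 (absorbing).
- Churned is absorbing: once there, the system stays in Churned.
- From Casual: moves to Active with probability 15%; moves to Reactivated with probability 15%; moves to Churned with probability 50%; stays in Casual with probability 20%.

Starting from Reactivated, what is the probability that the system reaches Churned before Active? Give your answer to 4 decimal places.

0.5243

Let h(s) be the probability of absorption at Churned starting from transient state s. Then h(Churned) = 1 and h(Active) = 0. By first-step analysis:
h(Reactivated) = 0.3·h(Reactivated) + 0.25·0 + 0.15·1 + 0.3·h(Casual)
h(Casual) = 0.15·h(Reactivated) + 0.15·0 + 0.5·1 + 0.2·h(Casual)
Solving: h(Reactivated) = 0.5243, h(Casual) = 0.7233.
Starting from Reactivated, the probability is 0.5243.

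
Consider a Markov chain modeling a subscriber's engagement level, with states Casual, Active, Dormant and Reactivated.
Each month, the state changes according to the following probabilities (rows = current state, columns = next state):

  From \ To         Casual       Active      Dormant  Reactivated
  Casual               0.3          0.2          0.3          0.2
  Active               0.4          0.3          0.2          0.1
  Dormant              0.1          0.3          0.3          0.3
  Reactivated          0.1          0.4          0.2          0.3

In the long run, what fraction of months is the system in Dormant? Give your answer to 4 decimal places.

0.2485

Let the stationary distribution be π with π = πP and π_1 + π_2 + π_3 + π_4 = 1.
π_1 = 0.3·π_1 + 0.4·π_2 + 0.1·π_3 + 0.1·π_4
π_2 = 0.2·π_1 + 0.3·π_2 + 0.3·π_3 + 0.4·π_4
π_3 = 0.3·π_1 + 0.2·π_2 + 0.3·π_3 + 0.2·π_4
Solving with the normalization constraint gives π = (0.2367, 0.2980, 0.2485, 0.2167).
So the stationary probability of Dormant is 0.2485.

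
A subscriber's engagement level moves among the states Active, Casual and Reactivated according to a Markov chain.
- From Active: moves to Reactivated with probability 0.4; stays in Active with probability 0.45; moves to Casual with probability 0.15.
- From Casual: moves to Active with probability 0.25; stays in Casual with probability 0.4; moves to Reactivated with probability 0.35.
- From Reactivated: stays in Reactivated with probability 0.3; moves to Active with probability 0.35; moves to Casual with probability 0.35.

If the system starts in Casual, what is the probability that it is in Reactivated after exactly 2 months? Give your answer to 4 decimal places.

Sum over the intermediate state after 1 month:
P = P(Casual→Active)·P(Active→Reactivated) + P(Casual→Casual)·P(Casual→Reactivated) + P(Casual→Reactivated)·P(Reactivated→Reactivated)
  = 0.25×0.4 + 0.4×0.35 + 0.35×0.3
  = 0.1000 + 0.1400 + 0.1050 = 0.3450

0.3450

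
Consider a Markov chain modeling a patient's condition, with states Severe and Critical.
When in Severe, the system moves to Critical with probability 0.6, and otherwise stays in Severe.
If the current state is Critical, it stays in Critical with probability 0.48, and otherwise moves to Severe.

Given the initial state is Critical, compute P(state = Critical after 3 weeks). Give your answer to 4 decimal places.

0.5349

Propagate the distribution vector 3 weeks from Critical.
After 0 weeks: (0.0000, 1.0000)
After 1 week: (0.5200, 0.4800)
After 2 weeks: (0.4576, 0.5424)
After 3 weeks: (0.4651, 0.5349)
P(in Critical after 3 weeks) = 0.5349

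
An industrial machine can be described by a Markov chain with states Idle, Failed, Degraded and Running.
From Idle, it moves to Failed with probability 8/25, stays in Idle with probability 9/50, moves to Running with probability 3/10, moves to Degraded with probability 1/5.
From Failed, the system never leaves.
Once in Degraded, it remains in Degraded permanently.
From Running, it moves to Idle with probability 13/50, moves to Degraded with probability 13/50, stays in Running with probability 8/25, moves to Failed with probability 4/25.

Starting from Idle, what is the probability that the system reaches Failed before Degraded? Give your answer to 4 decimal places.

0.5538

Let h(s) be the probability of absorption at Failed starting from transient state s. Then h(Failed) = 1 and h(Degraded) = 0. By first-step analysis:
h(Idle) = 0.18·h(Idle) + 0.32·1 + 0.2·0 + 0.3·h(Running)
h(Running) = 0.26·h(Idle) + 0.16·1 + 0.26·0 + 0.32·h(Running)
Solving: h(Idle) = 0.5538, h(Running) = 0.4470.
Starting from Idle, the probability is 0.5538.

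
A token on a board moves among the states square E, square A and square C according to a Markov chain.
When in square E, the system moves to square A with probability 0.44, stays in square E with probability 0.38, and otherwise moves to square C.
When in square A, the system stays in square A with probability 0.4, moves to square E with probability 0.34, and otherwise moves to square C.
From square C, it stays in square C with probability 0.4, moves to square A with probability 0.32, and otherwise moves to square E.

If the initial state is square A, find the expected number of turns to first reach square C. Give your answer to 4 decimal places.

4.3165

Let t(s) be the expected number of turns to first reach square C from state s, with t(square C) = 0. Conditioning on the first turn:
t(square E) = 1 + 0.38·t(square E) + 0.44·t(square A)
t(square A) = 1 + 0.34·t(square E) + 0.4·t(square A)
Solving: t(square E) = 4.6763, t(square A) = 4.3165.
Expected turns from square A to square C: 4.3165.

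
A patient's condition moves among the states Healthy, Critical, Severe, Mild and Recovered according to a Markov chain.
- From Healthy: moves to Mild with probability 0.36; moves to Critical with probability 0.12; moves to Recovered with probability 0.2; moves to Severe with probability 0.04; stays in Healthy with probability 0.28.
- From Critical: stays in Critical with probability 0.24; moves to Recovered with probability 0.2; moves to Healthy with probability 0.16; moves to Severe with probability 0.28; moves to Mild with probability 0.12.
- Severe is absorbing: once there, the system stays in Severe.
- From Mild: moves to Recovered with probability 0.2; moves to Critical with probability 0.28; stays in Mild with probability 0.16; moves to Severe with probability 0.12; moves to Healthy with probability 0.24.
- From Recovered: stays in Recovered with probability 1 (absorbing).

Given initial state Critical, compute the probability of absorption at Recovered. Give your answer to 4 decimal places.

Let h(s) be the probability of absorption at Recovered starting from transient state s. Then h(Recovered) = 1 and h(Severe) = 0. By first-step analysis:
h(Healthy) = 0.28·h(Healthy) + 0.12·h(Critical) + 0.04·0 + 0.36·h(Mild) + 0.2·1
h(Critical) = 0.16·h(Healthy) + 0.24·h(Critical) + 0.28·0 + 0.12·h(Mild) + 0.2·1
h(Mild) = 0.24·h(Healthy) + 0.28·h(Critical) + 0.12·0 + 0.16·h(Mild) + 0.2·1
Solving: h(Healthy) = 0.6552, h(Critical) = 0.4943, h(Mild) = 0.5900.
Starting from Critical, the probability is 0.4943.

0.4943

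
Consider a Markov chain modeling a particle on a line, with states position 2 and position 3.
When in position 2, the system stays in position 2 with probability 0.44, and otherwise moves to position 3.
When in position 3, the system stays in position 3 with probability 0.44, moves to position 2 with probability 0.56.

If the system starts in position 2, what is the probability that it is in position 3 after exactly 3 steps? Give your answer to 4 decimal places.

Propagate the distribution vector 3 steps from position 2.
After 0 steps: (1.0000, 0.0000)
After 1 step: (0.4400, 0.5600)
After 2 steps: (0.5072, 0.4928)
After 3 steps: (0.4991, 0.5009)
P(in position 3 after 3 steps) = 0.5009

0.5009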